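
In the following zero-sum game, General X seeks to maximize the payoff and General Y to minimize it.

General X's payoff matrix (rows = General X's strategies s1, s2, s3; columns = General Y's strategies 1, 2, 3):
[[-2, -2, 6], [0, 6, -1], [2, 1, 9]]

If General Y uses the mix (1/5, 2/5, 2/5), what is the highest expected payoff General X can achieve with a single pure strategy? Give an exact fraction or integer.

22/5

s1: (-2)·(1/5) + (-2)·(2/5) + (6)·(2/5) = 6/5.
s2: (0)·(1/5) + (6)·(2/5) + (-1)·(2/5) = 2.
s3: (2)·(1/5) + (1)·(2/5) + (9)·(2/5) = 22/5.
The best pure response is s3 with expected payoff 22/5.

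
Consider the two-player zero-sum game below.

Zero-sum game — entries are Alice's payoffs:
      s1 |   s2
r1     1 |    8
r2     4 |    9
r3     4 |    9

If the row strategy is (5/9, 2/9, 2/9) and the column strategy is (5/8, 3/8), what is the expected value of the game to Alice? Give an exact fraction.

37/8

Against (5/8, 3/8), each row's expected payoff is r1: 29/8; r2: 47/8; r3: 47/8.
Taking the (5/9, 2/9, 2/9)-weighted average: (5/9)·(29/8) + (2/9)·(47/8) + (2/9)·(47/8) = 37/8.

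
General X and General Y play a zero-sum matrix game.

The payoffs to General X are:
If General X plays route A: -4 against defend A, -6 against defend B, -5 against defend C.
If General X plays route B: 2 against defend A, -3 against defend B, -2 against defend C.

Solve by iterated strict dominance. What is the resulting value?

Row route A is strictly dominated by row route B (2>-4, -3>-6, -2>-5); eliminate route A.
Column defend A is strictly dominated by defend B for General Y (-3<2); eliminate defend A.
Column defend C is strictly dominated by defend B for General Y (-3<-2); eliminate defend C.
Only (route B, defend B) remains, with payoff -3.

-3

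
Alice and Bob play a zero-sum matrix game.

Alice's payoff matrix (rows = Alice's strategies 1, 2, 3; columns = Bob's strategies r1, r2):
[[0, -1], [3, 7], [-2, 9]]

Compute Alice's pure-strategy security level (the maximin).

3

The worst-case payoff for each row is 1: -1, 2: 3, 3: -2.
The best of these is 3.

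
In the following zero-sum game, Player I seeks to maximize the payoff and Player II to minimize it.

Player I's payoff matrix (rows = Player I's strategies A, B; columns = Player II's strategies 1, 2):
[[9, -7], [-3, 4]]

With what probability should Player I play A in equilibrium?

7/23

Row minima are -7 and -3, so Player I's maximin is -3; column maxima are 9 and 4, so Player II's minimax is 4. These differ, so the equilibrium is in mixed strategies.
Let Player I play A with probability p. Player II is indifferent when 9p − 3(1−p) = −7p + 4(1−p), giving p = 7/23.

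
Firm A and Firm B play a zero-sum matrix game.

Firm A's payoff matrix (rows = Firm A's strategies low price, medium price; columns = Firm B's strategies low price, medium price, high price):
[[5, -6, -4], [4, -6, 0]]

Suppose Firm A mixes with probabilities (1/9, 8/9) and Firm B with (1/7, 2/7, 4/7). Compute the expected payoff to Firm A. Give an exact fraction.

Against (1/7, 2/7, 4/7), each row's expected payoff is low price: -23/7; medium price: -8/7.
Taking the (1/9, 8/9)-weighted average: (1/9)·(-23/7) + (8/9)·(-8/7) = -29/21.

-29/21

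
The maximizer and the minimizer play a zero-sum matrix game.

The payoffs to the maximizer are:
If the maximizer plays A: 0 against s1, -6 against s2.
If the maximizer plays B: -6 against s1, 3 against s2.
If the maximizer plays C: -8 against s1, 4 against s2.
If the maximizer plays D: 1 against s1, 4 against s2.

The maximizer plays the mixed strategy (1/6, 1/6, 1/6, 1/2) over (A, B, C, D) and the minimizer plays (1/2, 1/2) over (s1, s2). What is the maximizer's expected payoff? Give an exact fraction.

Against (1/2, 1/2), each row's expected payoff is A: -3; B: -3/2; C: -2; D: 5/2.
Taking the (1/6, 1/6, 1/6, 1/2)-weighted average: (1/6)·(-3) + (1/6)·(-3/2) + (1/6)·(-2) + (1/2)·(5/2) = 1/6.

1/6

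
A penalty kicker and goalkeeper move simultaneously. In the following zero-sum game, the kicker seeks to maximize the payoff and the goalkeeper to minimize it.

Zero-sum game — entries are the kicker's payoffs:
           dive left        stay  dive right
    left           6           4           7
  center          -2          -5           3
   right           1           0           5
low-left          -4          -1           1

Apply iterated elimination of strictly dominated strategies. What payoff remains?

4

Column dive right is strictly dominated by dive left for the goalkeeper (6<7, -2<3, 1<5, -4<1); eliminate dive right.
Row right is strictly dominated by row left (6>1, 4>0); eliminate right.
Row low-left is strictly dominated by row left (6>-4, 4>-1); eliminate low-left.
Row center is strictly dominated by row left (6>-2, 4>-5); eliminate center.
Column dive left is strictly dominated by stay for the goalkeeper (4<6); eliminate dive left.
Only (left, stay) remains, with payoff 4.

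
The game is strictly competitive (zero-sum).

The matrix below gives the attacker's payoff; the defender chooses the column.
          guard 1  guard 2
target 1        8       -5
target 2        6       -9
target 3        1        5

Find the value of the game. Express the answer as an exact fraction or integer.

45/17

Row target 2 is strictly dominated by row target 1, so the attacker never plays it.
The remaining 2×2 game on (target 1, target 3) × (guard 1, guard 2) has no saddle point. Let the attacker play target 1 with probability p; indifference gives 8p + (1−p) = −5p + 5(1−p), so p = 4/17.
Similarly the defender's optimal q on guard 1 is 10/17, and the value is 8·(10/17) + (-5)·(7/17) = 45/17.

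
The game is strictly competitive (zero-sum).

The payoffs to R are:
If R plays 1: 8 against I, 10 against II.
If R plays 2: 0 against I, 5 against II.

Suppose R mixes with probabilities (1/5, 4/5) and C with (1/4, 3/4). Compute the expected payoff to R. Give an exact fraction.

Against (1/4, 3/4), each row's expected payoff is 1: 19/2; 2: 15/4.
Taking the (1/5, 4/5)-weighted average: (1/5)·(19/2) + (4/5)·(15/4) = 49/10.

49/10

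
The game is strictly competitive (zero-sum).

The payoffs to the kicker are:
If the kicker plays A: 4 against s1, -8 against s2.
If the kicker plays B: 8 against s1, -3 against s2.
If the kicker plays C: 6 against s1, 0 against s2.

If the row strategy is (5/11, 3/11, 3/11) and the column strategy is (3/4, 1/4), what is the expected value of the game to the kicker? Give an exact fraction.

Against (3/4, 1/4), each row's expected payoff is A: 1; B: 21/4; C: 9/2.
Taking the (5/11, 3/11, 3/11)-weighted average: (5/11)·(1) + (3/11)·(21/4) + (3/11)·(9/2) = 137/44.

137/44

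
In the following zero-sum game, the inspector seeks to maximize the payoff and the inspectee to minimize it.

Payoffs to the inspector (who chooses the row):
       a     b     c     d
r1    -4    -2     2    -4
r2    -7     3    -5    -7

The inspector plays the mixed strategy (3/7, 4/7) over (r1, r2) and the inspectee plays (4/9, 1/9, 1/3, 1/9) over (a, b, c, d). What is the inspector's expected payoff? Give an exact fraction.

-236/63

Against (4/9, 1/9, 1/3, 1/9), each row's expected payoff is r1: -16/9; r2: -47/9.
Taking the (3/7, 4/7)-weighted average: (3/7)·(-16/9) + (4/7)·(-47/9) = -236/63.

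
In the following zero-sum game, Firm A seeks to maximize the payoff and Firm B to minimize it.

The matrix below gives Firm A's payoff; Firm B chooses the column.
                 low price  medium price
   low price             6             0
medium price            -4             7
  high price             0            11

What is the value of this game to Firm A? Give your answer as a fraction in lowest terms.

66/17

Row medium price is strictly dominated by row high price, so Firm A never plays it.
The remaining 2×2 game on (low price, high price) × (low price, medium price) has no saddle point. Let Firm A play low price with probability p; indifference gives 6p = 11(1−p), so p = 11/17.
Similarly Firm B's optimal q on low price is 11/17, and the value is 6·(11/17) + (0)·(6/17) = 66/17.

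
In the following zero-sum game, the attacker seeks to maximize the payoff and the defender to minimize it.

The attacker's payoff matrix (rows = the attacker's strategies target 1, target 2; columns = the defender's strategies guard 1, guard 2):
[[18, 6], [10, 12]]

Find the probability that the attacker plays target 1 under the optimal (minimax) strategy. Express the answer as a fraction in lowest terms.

Row minima are 6 and 10, so the attacker's maximin is 10; column maxima are 18 and 12, so the defender's minimax is 12. These differ, so the equilibrium is in mixed strategies.
Let the attacker play target 1 with probability p. The defender is indifferent when 18p + 10(1−p) = 6p + 12(1−p), giving p = 1/7.

1/7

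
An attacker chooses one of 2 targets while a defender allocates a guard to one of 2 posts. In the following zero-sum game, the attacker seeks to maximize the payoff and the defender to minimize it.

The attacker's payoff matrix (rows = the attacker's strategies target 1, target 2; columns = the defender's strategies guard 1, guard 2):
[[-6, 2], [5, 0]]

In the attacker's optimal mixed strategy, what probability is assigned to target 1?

5/13

Row minima are -6 and 0, so the attacker's maximin is 0; column maxima are 5 and 2, so the defender's minimax is 2. These differ, so the equilibrium is in mixed strategies.
Let the attacker play target 1 with probability p. The defender is indifferent when −6p + 5(1−p) = 2p, giving p = 5/13.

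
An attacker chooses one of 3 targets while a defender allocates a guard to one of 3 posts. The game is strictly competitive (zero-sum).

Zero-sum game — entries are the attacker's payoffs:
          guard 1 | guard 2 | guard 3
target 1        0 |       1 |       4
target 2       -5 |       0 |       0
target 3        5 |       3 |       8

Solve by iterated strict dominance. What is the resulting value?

3

Row target 2 is strictly dominated by row target 1 (0>-5, 1>0, 4>0); eliminate target 2.
Row target 1 is strictly dominated by row target 3 (5>0, 3>1, 8>4); eliminate target 1.
Column guard 1 is strictly dominated by guard 2 for the defender (3<5); eliminate guard 1.
Column guard 3 is strictly dominated by guard 2 for the defender (3<8); eliminate guard 3.
Only (target 3, guard 2) remains, with payoff 3.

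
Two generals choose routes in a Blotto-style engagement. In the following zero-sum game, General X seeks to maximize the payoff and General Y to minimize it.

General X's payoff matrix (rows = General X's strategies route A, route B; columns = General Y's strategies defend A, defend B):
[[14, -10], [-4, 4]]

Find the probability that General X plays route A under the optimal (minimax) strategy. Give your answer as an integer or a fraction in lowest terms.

Row minima are -10 and -4, so General X's maximin is -4; column maxima are 14 and 4, so General Y's minimax is 4. These differ, so the equilibrium is in mixed strategies.
Let General X play route A with probability p. General Y is indifferent when 14p − 4(1−p) = −10p + 4(1−p), giving p = 1/4.

1/4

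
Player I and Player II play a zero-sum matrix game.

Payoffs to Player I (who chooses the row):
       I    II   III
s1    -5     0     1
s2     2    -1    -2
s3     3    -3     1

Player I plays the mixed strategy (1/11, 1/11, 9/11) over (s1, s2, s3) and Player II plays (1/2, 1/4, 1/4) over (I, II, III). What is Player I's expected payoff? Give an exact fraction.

7/11

Against (1/2, 1/4, 1/4), each row's expected payoff is s1: -9/4; s2: 1/4; s3: 1.
Taking the (1/11, 1/11, 9/11)-weighted average: (1/11)·(-9/4) + (1/11)·(1/4) + (9/11)·(1) = 7/11.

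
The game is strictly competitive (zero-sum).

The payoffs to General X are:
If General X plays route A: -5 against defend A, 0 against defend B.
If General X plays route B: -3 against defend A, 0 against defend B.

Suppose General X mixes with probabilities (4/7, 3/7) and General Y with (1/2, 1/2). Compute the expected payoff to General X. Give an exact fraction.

Against (1/2, 1/2), each row's expected payoff is route A: -5/2; route B: -3/2.
Taking the (4/7, 3/7)-weighted average: (4/7)·(-5/2) + (3/7)·(-3/2) = -29/14.

-29/14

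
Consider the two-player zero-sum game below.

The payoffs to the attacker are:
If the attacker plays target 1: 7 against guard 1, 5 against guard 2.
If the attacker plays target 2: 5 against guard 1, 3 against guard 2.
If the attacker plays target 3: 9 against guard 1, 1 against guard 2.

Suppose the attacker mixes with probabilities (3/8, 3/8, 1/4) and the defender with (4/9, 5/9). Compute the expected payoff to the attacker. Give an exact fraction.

Against (4/9, 5/9), each row's expected payoff is target 1: 53/9; target 2: 35/9; target 3: 41/9.
Taking the (3/8, 3/8, 1/4)-weighted average: (3/8)·(53/9) + (3/8)·(35/9) + (1/4)·(41/9) = 173/36.

173/36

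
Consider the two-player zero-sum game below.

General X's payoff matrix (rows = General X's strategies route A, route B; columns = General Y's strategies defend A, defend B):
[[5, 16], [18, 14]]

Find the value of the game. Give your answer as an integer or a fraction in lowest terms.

218/15

Row minima are 5 and 14, so General X's maximin is 14; column maxima are 18 and 16, so General Y's minimax is 16. These differ, so the equilibrium is in mixed strategies.
Let General X play route A with probability p. General Y is indifferent when 5p + 18(1−p) = 16p + 14(1−p), giving p = 4/15.
Let General Y play defend A with probability q. General X is indifferent when 5q + 16(1−q) = 18q + 14(1−q), giving q = 2/15.
The value is 5·(2/15) + (16)·(13/15) = 218/15.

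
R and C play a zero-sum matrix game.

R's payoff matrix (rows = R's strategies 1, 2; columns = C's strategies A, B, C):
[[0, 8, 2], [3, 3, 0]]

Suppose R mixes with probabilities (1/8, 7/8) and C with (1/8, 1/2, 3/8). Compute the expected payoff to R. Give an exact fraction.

Against (1/8, 1/2, 3/8), each row's expected payoff is 1: 19/4; 2: 15/8.
Taking the (1/8, 7/8)-weighted average: (1/8)·(19/4) + (7/8)·(15/8) = 143/64.

143/64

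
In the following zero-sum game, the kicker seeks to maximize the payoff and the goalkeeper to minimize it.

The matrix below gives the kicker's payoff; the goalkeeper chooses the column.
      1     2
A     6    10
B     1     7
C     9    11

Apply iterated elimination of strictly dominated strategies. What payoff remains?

Column 2 is strictly dominated by 1 for the goalkeeper (6<10, 1<7, 9<11); eliminate 2.
Row B is strictly dominated by row A (6>1); eliminate B.
Row A is strictly dominated by row C (9>6); eliminate A.
Only (C, 1) remains, with payoff 9.

9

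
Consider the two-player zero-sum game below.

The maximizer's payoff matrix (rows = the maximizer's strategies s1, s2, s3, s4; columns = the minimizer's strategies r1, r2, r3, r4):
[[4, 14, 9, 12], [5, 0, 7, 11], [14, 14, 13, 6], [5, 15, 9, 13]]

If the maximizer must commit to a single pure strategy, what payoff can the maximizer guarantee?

6

The worst-case payoff for each row is s1: 4, s2: 0, s3: 6, s4: 5.
The best of these is 6.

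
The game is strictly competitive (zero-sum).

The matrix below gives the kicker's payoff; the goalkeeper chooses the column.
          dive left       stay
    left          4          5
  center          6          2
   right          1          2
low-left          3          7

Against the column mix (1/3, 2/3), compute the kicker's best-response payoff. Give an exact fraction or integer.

left: (4)·(1/3) + (5)·(2/3) = 14/3.
center: (6)·(1/3) + (2)·(2/3) = 10/3.
right: (1)·(1/3) + (2)·(2/3) = 5/3.
low-left: (3)·(1/3) + (7)·(2/3) = 17/3.
The best pure response is low-left with expected payoff 17/3.

17/3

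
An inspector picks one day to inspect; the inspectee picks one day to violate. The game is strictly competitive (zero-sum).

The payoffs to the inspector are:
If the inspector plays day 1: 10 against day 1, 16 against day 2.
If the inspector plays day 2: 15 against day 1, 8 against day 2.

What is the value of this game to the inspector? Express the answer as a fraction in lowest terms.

Row minima are 10 and 8, so the inspector's maximin is 10; column maxima are 15 and 16, so the inspectee's minimax is 15. These differ, so the equilibrium is in mixed strategies.
Let the inspector play day 1 with probability p. The inspectee is indifferent when 10p + 15(1−p) = 16p + 8(1−p), giving p = 7/13.
Let the inspectee play day 1 with probability q. The inspector is indifferent when 10q + 16(1−q) = 15q + 8(1−q), giving q = 8/13.
The value is 10·(8/13) + (16)·(5/13) = 160/13.

160/13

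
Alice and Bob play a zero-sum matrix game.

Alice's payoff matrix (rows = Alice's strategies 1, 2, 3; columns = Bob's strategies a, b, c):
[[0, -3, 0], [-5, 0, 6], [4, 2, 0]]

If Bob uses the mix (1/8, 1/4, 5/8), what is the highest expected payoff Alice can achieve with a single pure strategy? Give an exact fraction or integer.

25/8

1: (0)·(1/8) + (-3)·(1/4) + (0)·(5/8) = -3/4.
2: (-5)·(1/8) + (0)·(1/4) + (6)·(5/8) = 25/8.
3: (4)·(1/8) + (2)·(1/4) + (0)·(5/8) = 1.
The best pure response is 2 with expected payoff 25/8.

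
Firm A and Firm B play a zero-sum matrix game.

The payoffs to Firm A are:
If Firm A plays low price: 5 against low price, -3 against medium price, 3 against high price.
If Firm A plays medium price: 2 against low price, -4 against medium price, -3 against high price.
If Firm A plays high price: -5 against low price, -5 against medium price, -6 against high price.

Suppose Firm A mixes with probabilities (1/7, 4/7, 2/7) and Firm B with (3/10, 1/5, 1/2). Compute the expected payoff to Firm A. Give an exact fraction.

-11/5

Against (3/10, 1/5, 1/2), each row's expected payoff is low price: 12/5; medium price: -17/10; high price: -11/2.
Taking the (1/7, 4/7, 2/7)-weighted average: (1/7)·(12/5) + (4/7)·(-17/10) + (2/7)·(-11/2) = -11/5.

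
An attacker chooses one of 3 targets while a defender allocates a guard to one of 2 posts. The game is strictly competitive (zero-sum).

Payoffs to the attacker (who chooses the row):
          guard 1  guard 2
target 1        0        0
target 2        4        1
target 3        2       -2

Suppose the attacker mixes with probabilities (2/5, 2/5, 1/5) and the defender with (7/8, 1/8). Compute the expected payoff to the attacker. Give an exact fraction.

Against (7/8, 1/8), each row's expected payoff is target 1: 0; target 2: 29/8; target 3: 3/2.
Taking the (2/5, 2/5, 1/5)-weighted average: (2/5)·(0) + (2/5)·(29/8) + (1/5)·(3/2) = 7/4.

7/4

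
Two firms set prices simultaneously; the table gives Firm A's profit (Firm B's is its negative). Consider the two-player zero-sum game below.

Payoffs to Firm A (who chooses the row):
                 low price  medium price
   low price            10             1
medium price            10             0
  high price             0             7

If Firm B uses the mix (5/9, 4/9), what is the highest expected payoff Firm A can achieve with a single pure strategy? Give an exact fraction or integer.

low price: (10)·(5/9) + (1)·(4/9) = 6.
medium price: (10)·(5/9) + (0)·(4/9) = 50/9.
high price: (0)·(5/9) + (7)·(4/9) = 28/9.
The best pure response is low price with expected payoff 6.

6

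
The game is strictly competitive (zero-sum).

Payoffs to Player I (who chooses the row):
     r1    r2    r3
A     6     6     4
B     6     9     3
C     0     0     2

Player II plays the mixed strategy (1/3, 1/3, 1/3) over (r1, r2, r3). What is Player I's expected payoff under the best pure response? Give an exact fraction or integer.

A: (6)·(1/3) + (6)·(1/3) + (4)·(1/3) = 16/3.
B: (6)·(1/3) + (9)·(1/3) + (3)·(1/3) = 6.
C: (0)·(1/3) + (0)·(1/3) + (2)·(1/3) = 2/3.
The best pure response is B with expected payoff 6.

6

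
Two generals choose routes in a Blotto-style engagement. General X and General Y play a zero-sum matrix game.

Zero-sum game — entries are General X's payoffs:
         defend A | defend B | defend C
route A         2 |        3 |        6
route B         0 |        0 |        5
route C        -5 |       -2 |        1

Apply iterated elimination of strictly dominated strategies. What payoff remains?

Row route C is strictly dominated by row route A (2>-5, 3>-2, 6>1); eliminate route C.
Row route B is strictly dominated by row route A (2>0, 3>0, 6>5); eliminate route B.
Column defend B is strictly dominated by defend A for General Y (2<3); eliminate defend B.
Column defend C is strictly dominated by defend A for General Y (2<6); eliminate defend C.
Only (route A, defend A) remains, with payoff 2.

2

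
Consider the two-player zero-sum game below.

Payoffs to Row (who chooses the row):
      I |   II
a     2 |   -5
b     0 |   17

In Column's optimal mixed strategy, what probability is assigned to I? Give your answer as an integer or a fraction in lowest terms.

11/12

Row minima are -5 and 0, so Row's maximin is 0; column maxima are 2 and 17, so Column's minimax is 2. These differ, so the equilibrium is in mixed strategies.
Let Column play I with probability q. Row is indifferent when 2q − 5(1−q) = 17(1−q), giving q = 11/12.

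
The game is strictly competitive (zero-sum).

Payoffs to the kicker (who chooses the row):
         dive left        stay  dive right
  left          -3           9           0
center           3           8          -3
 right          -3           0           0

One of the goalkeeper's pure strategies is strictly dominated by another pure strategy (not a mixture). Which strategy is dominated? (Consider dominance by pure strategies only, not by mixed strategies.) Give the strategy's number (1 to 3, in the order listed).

2

The goalkeeper prefers columns that give the kicker less. Compare stay with dive left: -3 < 9, 3 < 8, -3 < 0.
So dive left strictly dominates stay for the goalkeeper; stay is strictly dominated.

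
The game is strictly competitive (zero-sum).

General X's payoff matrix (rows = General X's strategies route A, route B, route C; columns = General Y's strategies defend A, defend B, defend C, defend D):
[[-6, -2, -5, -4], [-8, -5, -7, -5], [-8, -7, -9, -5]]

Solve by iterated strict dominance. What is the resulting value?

Row route B is strictly dominated by row route A (-6>-8, -2>-5, -5>-7, -4>-5); eliminate route B.
Column defend B is strictly dominated by defend A for General Y (-6<-2, -8<-7); eliminate defend B.
Column defend D is strictly dominated by defend A for General Y (-6<-4, -8<-5); eliminate defend D.
Row route C is strictly dominated by row route A (-6>-8, -5>-9); eliminate route C.
Column defend C is strictly dominated by defend A for General Y (-6<-5); eliminate defend C.
Only (route A, defend A) remains, with payoff -6.

-6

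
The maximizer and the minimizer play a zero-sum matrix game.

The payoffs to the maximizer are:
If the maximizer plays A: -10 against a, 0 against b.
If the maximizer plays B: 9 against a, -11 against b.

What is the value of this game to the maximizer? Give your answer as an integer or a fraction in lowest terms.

Row minima are -10 and -11, so the maximizer's maximin is -10; column maxima are 9 and 0, so the minimizer's minimax is 0. These differ, so the equilibrium is in mixed strategies.
Let the maximizer play A with probability p. The minimizer is indifferent when −10p + 9(1−p) = −11(1−p), giving p = 2/3.
Let the minimizer play a with probability q. The maximizer is indifferent when −10q = 9q − 11(1−q), giving q = 11/30.
The value is -10·(11/30) + (0)·(19/30) = -11/3.

-11/3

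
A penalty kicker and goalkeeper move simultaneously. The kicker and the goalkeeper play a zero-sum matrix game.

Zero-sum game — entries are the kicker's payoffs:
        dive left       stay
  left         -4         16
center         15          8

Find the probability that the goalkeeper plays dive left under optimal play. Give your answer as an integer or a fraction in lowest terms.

8/27

Row minima are -4 and 8, so the kicker's maximin is 8; column maxima are 15 and 16, so the goalkeeper's minimax is 15. These differ, so the equilibrium is in mixed strategies.
Let the goalkeeper play dive left with probability q. The kicker is indifferent when −4q + 16(1−q) = 15q + 8(1−q), giving q = 8/27.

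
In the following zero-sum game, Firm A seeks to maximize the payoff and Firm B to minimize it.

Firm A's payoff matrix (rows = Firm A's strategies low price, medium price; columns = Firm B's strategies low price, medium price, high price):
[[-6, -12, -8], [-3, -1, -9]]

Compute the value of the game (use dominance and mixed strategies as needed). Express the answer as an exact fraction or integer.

-25/3

Column low price is strictly dominated by high price for Firm B (it gives Firm A more in every row).
The remaining 2×2 game on (low price, medium price) × (medium price, high price) has no saddle point. Let Firm A play low price with probability p; indifference gives −12p − (1−p) = −8p − 9(1−p), so p = 2/3.
Similarly Firm B's optimal q on medium price is 1/12, and the value is -12·(1/12) + (-8)·(11/12) = -25/3.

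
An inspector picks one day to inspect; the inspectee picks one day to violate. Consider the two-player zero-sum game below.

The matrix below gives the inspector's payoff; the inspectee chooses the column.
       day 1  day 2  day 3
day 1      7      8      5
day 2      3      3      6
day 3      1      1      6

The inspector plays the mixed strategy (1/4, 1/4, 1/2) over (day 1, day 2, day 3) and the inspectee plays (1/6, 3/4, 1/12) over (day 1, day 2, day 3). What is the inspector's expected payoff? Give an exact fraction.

Against (1/6, 3/4, 1/12), each row's expected payoff is day 1: 91/12; day 2: 13/4; day 3: 17/12.
Taking the (1/4, 1/4, 1/2)-weighted average: (1/4)·(91/12) + (1/4)·(13/4) + (1/2)·(17/12) = 41/12.

41/12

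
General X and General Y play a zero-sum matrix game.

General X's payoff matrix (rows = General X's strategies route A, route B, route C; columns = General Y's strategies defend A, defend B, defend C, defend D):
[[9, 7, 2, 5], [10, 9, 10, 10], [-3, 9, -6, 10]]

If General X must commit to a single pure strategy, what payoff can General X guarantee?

9

The worst-case payoff for each row is route A: 2, route B: 9, route C: -6.
The best of these is 9.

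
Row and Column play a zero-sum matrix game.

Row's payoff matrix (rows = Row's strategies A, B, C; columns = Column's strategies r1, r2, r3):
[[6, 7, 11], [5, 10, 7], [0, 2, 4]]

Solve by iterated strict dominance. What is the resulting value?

Column r3 is strictly dominated by r1 for Column (6<11, 5<7, 0<4); eliminate r3.
Column r2 is strictly dominated by r1 for Column (6<7, 5<10, 0<2); eliminate r2.
Row B is strictly dominated by row A (6>5); eliminate B.
Row C is strictly dominated by row A (6>0); eliminate C.
Only (A, r1) remains, with payoff 6.

6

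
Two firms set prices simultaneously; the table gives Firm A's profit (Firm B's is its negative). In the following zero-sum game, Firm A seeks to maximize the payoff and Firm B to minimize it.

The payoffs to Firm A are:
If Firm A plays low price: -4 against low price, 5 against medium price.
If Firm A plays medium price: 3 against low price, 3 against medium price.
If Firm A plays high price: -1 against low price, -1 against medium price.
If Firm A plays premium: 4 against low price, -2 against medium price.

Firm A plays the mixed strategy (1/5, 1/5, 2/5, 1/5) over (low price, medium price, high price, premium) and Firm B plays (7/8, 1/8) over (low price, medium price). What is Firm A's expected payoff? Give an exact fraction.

Against (7/8, 1/8), each row's expected payoff is low price: -23/8; medium price: 3; high price: -1; premium: 13/4.
Taking the (1/5, 1/5, 2/5, 1/5)-weighted average: (1/5)·(-23/8) + (1/5)·(3) + (2/5)·(-1) + (1/5)·(13/4) = 11/40.

11/40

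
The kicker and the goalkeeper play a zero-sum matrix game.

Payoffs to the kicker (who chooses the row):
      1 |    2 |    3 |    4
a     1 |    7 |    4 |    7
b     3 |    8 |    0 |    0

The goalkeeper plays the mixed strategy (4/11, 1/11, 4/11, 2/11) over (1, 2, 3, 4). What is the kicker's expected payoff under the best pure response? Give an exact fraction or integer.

a: (1)·(4/11) + (7)·(1/11) + (4)·(4/11) + (7)·(2/11) = 41/11.
b: (3)·(4/11) + (8)·(1/11) + (0)·(4/11) + (0)·(2/11) = 20/11.
The best pure response is a with expected payoff 41/11.

41/11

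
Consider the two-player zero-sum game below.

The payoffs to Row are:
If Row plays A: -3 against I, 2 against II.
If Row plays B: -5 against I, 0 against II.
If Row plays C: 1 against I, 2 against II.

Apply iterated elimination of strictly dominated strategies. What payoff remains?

Column II is strictly dominated by I for Column (-3<2, -5<0, 1<2); eliminate II.
Row A is strictly dominated by row C (1>-3); eliminate A.
Row B is strictly dominated by row C (1>-5); eliminate B.
Only (C, I) remains, with payoff 1.

1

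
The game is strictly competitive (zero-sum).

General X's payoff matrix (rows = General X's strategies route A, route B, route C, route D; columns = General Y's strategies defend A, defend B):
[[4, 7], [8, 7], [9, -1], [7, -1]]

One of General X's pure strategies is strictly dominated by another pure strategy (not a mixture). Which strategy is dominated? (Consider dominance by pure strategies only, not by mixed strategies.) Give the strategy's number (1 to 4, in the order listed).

Compare route D with route B: 8 > 7, 7 > -1.
So route B strictly dominates route D for General X; route D is strictly dominated.

4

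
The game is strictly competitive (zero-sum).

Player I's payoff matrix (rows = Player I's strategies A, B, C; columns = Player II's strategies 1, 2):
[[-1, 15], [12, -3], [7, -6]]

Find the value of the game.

Row C is strictly dominated by row B, so Player I never plays it.
The remaining 2×2 game on (A, B) × (1, 2) has no saddle point. Let Player I play A with probability p; indifference gives −p + 12(1−p) = 15p − 3(1−p), so p = 15/31.
Similarly Player II's optimal q on 1 is 18/31, and the value is -1·(18/31) + (15)·(13/31) = 177/31.

177/31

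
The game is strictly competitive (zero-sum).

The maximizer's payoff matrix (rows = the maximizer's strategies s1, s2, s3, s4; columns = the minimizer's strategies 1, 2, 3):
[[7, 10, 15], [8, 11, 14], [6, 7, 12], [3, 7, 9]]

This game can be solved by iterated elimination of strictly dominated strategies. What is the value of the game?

Column 3 is strictly dominated by 1 for the minimizer (7<15, 8<14, 6<12, 3<9); eliminate 3.
Column 2 is strictly dominated by 1 for the minimizer (7<10, 8<11, 6<7, 3<7); eliminate 2.
Row s1 is strictly dominated by row s2 (8>7); eliminate s1.
Row s3 is strictly dominated by row s2 (8>6); eliminate s3.
Row s4 is strictly dominated by row s2 (8>3); eliminate s4.
Only (s2, 1) remains, with payoff 8.

8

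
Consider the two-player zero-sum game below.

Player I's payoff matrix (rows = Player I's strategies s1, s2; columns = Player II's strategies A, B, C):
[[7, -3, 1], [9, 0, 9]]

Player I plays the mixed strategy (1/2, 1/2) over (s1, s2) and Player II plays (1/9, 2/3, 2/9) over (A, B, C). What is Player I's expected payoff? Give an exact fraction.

Against (1/9, 2/3, 2/9), each row's expected payoff is s1: -1; s2: 3.
Taking the (1/2, 1/2)-weighted average: (1/2)·(-1) + (1/2)·(3) = 1.

1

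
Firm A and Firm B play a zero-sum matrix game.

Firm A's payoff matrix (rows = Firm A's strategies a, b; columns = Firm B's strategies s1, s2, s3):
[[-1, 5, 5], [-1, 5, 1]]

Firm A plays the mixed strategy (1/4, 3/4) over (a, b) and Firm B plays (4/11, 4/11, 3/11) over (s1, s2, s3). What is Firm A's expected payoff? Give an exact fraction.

2

Against (4/11, 4/11, 3/11), each row's expected payoff is a: 31/11; b: 19/11.
Taking the (1/4, 3/4)-weighted average: (1/4)·(31/11) + (3/4)·(19/11) = 2.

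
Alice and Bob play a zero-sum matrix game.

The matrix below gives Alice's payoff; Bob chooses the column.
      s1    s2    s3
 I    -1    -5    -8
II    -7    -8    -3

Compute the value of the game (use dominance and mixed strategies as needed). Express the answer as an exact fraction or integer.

-49/8

Column s1 is strictly dominated by s2 for Bob (it gives Alice more in every row).
The remaining 2×2 game on (I, II) × (s2, s3) has no saddle point. Let Alice play I with probability p; indifference gives −5p − 8(1−p) = −8p − 3(1−p), so p = 5/8.
Similarly Bob's optimal q on s2 is 5/8, and the value is -5·(5/8) + (-8)·(3/8) = -49/8.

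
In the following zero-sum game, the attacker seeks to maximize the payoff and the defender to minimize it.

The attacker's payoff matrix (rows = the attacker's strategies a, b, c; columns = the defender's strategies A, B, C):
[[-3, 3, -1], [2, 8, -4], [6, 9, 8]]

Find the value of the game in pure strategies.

6

Row minima: -3, -4, 6 → the attacker's maximin is 6.
Column maxima: 6, 9, 8 → the defender's minimax is 6.
They coincide at (c, A), so the value is 6.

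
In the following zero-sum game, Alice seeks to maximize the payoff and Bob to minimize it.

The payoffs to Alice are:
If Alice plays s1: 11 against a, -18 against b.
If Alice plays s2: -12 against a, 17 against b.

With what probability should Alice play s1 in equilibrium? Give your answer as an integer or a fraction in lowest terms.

1/2

Row minima are -18 and -12, so Alice's maximin is -12; column maxima are 11 and 17, so Bob's minimax is 11. These differ, so the equilibrium is in mixed strategies.
Let Alice play s1 with probability p. Bob is indifferent when 11p − 12(1−p) = −18p + 17(1−p), giving p = 1/2.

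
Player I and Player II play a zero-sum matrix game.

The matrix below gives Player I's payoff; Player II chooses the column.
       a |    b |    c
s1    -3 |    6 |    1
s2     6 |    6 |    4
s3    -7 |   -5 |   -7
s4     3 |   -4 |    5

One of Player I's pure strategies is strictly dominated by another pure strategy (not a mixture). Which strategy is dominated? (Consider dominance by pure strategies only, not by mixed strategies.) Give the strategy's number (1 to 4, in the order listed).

3

Compare s3 with s1: -3 > -7, 6 > -5, 1 > -7.
So s1 strictly dominates s3 for Player I; s3 is strictly dominated.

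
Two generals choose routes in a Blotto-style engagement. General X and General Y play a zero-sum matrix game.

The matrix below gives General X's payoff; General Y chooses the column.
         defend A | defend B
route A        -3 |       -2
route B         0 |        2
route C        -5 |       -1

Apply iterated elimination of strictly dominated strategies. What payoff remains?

Column defend B is strictly dominated by defend A for General Y (-3<-2, 0<2, -5<-1); eliminate defend B.
Row route C is strictly dominated by row route A (-3>-5); eliminate route C.
Row route A is strictly dominated by row route B (0>-3); eliminate route A.
Only (route B, defend A) remains, with payoff 0.

0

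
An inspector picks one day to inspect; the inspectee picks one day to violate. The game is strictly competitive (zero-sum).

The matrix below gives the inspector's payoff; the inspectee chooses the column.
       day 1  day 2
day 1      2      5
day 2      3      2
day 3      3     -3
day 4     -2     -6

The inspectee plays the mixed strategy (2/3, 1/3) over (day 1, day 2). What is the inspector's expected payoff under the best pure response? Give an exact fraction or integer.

day 1: (2)·(2/3) + (5)·(1/3) = 3.
day 2: (3)·(2/3) + (2)·(1/3) = 8/3.
day 3: (3)·(2/3) + (-3)·(1/3) = 1.
day 4: (-2)·(2/3) + (-6)·(1/3) = -10/3.
The best pure response is day 1 with expected payoff 3.

3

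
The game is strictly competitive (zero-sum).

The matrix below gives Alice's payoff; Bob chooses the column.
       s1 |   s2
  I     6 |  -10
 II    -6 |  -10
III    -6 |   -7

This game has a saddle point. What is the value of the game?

-7

Row minima: -10, -10, -7 → Alice's maximin is -7.
Column maxima: 6, -7 → Bob's minimax is -7.
They coincide at (III, s2), so the value is -7.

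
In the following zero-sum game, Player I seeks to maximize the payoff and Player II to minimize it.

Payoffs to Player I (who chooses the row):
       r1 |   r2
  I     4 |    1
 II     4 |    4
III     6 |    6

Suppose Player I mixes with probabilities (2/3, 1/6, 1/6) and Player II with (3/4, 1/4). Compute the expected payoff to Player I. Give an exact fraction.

23/6

Against (3/4, 1/4), each row's expected payoff is I: 13/4; II: 4; III: 6.
Taking the (2/3, 1/6, 1/6)-weighted average: (2/3)·(13/4) + (1/6)·(4) + (1/6)·(6) = 23/6.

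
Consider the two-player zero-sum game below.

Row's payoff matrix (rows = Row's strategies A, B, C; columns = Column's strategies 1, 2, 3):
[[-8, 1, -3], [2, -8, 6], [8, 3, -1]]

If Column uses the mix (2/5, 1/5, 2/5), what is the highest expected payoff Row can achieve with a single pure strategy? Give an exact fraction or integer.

17/5

A: (-8)·(2/5) + (1)·(1/5) + (-3)·(2/5) = -21/5.
B: (2)·(2/5) + (-8)·(1/5) + (6)·(2/5) = 8/5.
C: (8)·(2/5) + (3)·(1/5) + (-1)·(2/5) = 17/5.
The best pure response is C with expected payoff 17/5.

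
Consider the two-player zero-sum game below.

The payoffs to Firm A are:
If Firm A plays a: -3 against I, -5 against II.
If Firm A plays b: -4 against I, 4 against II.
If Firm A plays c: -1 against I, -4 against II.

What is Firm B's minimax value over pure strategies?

The worst case (largest entry) in each column is I: -1, II: 4.
The best (smallest) of these is -1.

-1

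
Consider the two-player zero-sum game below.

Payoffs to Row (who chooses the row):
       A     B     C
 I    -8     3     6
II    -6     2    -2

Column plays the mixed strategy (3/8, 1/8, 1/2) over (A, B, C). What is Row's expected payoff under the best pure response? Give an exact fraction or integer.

3/8

I: (-8)·(3/8) + (3)·(1/8) + (6)·(1/2) = 3/8.
II: (-6)·(3/8) + (2)·(1/8) + (-2)·(1/2) = -3.
The best pure response is I with expected payoff 3/8.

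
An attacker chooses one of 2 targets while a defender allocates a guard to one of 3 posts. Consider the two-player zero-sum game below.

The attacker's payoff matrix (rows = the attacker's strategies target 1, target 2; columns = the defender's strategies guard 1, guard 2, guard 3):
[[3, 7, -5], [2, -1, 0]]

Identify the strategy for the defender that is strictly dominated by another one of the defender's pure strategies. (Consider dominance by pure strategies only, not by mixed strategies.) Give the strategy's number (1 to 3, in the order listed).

The defender prefers columns that give the attacker less. Compare guard 1 with guard 3: -5 < 3, 0 < 2.
So guard 3 strictly dominates guard 1 for the defender; guard 1 is strictly dominated.

1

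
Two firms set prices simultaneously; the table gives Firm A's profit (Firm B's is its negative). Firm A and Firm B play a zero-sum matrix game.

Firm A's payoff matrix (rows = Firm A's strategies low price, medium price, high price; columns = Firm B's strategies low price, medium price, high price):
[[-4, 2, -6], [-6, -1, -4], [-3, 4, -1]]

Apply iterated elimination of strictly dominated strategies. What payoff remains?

Column medium price is strictly dominated by low price for Firm B (-4<2, -6<-1, -3<4); eliminate medium price.
Row medium price is strictly dominated by row high price (-3>-6, -1>-4); eliminate medium price.
Row low price is strictly dominated by row high price (-3>-4, -1>-6); eliminate low price.
Column high price is strictly dominated by low price for Firm B (-3<-1); eliminate high price.
Only (high price, low price) remains, with payoff -3.

-3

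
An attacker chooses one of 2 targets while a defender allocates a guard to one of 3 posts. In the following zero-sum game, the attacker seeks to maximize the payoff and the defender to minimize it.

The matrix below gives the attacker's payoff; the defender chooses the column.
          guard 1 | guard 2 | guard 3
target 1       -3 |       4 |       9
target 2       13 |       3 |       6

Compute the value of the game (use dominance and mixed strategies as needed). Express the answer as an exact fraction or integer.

Column guard 3 is strictly dominated by guard 2 for the defender (it gives the attacker more in every row).
The remaining 2×2 game on (target 1, target 2) × (guard 1, guard 2) has no saddle point. Let the attacker play target 1 with probability p; indifference gives −3p + 13(1−p) = 4p + 3(1−p), so p = 10/17.
Similarly the defender's optimal q on guard 1 is 1/17, and the value is -3·(1/17) + (4)·(16/17) = 61/17.

61/17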